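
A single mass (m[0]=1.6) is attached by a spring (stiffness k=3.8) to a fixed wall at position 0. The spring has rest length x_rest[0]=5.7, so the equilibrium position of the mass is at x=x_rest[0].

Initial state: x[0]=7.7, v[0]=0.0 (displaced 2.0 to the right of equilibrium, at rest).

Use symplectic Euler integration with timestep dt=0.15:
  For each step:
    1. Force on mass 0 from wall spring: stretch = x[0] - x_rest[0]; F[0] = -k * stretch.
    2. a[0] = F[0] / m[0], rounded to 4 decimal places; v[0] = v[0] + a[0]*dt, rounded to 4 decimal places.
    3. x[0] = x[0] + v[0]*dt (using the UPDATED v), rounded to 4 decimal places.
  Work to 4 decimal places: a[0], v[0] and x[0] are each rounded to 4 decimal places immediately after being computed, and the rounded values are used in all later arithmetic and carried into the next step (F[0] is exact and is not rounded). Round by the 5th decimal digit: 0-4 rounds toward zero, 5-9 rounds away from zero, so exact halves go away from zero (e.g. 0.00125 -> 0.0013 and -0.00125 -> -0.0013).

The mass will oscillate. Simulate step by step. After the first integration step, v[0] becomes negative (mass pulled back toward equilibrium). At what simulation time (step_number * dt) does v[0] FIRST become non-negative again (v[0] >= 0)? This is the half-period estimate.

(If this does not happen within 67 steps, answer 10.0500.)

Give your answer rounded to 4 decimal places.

Step 0: x=[7.7000] v=[0.0000]
Step 1: x=[7.5931] v=[-0.7125]
Step 2: x=[7.3851] v=[-1.3869]
Step 3: x=[7.0870] v=[-1.9872]
Step 4: x=[6.7148] v=[-2.4813]
Step 5: x=[6.2884] v=[-2.8428]
Step 6: x=[5.8305] v=[-3.0524]
Step 7: x=[5.3657] v=[-3.0989]
Step 8: x=[4.9187] v=[-2.9798]
Step 9: x=[4.5135] v=[-2.7015]
Step 10: x=[4.1717] v=[-2.2788]
Step 11: x=[3.9116] v=[-1.7343]
Step 12: x=[3.7470] v=[-1.0972]
Step 13: x=[3.6868] v=[-0.4014]
Step 14: x=[3.7342] v=[0.3158]
First v>=0 after going negative at step 14, time=2.1000

Answer: 2.1000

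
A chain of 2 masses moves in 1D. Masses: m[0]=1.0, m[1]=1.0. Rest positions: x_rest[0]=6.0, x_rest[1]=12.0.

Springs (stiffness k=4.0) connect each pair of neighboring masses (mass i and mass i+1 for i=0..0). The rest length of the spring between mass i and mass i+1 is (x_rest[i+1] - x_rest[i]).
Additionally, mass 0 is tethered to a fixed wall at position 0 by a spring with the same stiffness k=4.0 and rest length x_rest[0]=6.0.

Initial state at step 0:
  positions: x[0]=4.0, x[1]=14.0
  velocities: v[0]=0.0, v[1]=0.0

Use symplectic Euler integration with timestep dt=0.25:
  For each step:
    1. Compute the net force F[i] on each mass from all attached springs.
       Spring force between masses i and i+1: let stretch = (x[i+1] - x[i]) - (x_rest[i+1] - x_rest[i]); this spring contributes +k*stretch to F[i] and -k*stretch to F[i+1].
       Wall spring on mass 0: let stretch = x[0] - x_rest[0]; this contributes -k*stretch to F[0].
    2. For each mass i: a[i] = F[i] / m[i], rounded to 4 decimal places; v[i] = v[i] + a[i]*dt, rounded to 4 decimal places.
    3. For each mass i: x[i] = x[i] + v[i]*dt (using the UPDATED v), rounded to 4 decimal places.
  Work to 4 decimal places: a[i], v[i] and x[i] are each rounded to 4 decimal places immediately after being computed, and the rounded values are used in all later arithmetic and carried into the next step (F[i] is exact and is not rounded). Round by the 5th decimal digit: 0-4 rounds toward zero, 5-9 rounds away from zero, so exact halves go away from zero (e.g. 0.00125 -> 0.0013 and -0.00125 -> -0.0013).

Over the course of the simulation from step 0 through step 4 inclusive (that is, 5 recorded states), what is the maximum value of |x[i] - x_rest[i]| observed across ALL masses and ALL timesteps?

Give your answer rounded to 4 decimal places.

Step 0: x=[4.0000 14.0000] v=[0.0000 0.0000]
Step 1: x=[5.5000 13.0000] v=[6.0000 -4.0000]
Step 2: x=[7.5000 11.6250] v=[8.0000 -5.5000]
Step 3: x=[8.6563 10.7188] v=[4.6250 -3.6250]
Step 4: x=[8.1641 10.7969] v=[-1.9688 0.3125]
Max displacement = 2.6563

Answer: 2.6563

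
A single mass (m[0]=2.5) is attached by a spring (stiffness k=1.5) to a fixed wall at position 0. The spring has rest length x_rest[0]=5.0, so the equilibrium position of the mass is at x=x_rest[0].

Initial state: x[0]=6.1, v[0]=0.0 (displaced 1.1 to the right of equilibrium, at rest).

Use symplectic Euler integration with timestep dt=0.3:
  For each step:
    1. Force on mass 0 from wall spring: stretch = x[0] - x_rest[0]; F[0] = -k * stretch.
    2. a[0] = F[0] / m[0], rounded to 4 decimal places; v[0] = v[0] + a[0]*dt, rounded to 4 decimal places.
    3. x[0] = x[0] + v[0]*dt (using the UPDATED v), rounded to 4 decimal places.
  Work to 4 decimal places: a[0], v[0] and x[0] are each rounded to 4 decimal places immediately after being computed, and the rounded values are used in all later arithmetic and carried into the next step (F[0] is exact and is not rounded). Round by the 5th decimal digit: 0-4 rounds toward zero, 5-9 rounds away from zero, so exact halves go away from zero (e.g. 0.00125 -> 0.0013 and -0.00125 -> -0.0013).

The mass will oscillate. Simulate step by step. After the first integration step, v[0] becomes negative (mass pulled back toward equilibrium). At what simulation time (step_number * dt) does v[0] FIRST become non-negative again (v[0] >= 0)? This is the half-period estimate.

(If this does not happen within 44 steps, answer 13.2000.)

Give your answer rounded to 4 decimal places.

Answer: 4.2000

Derivation:
Step 0: x=[6.1000] v=[0.0000]
Step 1: x=[6.0406] v=[-0.1980]
Step 2: x=[5.9250] v=[-0.3853]
Step 3: x=[5.7595] v=[-0.5518]
Step 4: x=[5.5530] v=[-0.6885]
Step 5: x=[5.3166] v=[-0.7880]
Step 6: x=[5.0631] v=[-0.8450]
Step 7: x=[4.8062] v=[-0.8564]
Step 8: x=[4.5598] v=[-0.8215]
Step 9: x=[4.3371] v=[-0.7423]
Step 10: x=[4.1502] v=[-0.6230]
Step 11: x=[4.0092] v=[-0.4700]
Step 12: x=[3.9217] v=[-0.2917]
Step 13: x=[3.8924] v=[-0.0976]
Step 14: x=[3.9229] v=[0.1018]
First v>=0 after going negative at step 14, time=4.2000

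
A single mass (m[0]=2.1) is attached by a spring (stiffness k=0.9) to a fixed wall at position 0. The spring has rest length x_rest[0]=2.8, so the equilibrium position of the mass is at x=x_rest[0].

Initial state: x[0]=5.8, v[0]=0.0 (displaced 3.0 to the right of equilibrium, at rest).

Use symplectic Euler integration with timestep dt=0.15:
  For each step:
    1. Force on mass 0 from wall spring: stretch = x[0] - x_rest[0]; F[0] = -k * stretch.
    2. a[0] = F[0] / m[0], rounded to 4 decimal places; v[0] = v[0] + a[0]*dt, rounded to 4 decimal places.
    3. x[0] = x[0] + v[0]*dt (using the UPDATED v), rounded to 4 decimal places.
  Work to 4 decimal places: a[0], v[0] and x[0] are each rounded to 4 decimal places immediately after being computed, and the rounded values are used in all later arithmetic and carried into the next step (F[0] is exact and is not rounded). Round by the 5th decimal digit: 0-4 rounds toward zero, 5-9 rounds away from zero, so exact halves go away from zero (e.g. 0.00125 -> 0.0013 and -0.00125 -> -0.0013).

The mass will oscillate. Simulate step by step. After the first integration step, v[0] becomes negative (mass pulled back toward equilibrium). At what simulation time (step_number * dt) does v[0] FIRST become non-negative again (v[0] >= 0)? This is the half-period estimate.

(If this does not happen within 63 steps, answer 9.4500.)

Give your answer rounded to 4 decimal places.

Step 0: x=[5.8000] v=[0.0000]
Step 1: x=[5.7711] v=[-0.1929]
Step 2: x=[5.7135] v=[-0.3839]
Step 3: x=[5.6278] v=[-0.5712]
Step 4: x=[5.5149] v=[-0.7530]
Step 5: x=[5.3758] v=[-0.9275]
Step 6: x=[5.2118] v=[-1.0931]
Step 7: x=[5.0246] v=[-1.2481]
Step 8: x=[4.8159] v=[-1.3911]
Step 9: x=[4.5878] v=[-1.5207]
Step 10: x=[4.3425] v=[-1.6356]
Step 11: x=[4.0823] v=[-1.7348]
Step 12: x=[3.8097] v=[-1.8172]
Step 13: x=[3.5274] v=[-1.8821]
Step 14: x=[3.2381] v=[-1.9289]
Step 15: x=[2.9445] v=[-1.9571]
Step 16: x=[2.6495] v=[-1.9664]
Step 17: x=[2.3560] v=[-1.9567]
Step 18: x=[2.0668] v=[-1.9282]
Step 19: x=[1.7846] v=[-1.8811]
Step 20: x=[1.5122] v=[-1.8158]
Step 21: x=[1.2523] v=[-1.7330]
Step 22: x=[1.0073] v=[-1.6335]
Step 23: x=[0.7796] v=[-1.5183]
Step 24: x=[0.5713] v=[-1.3884]
Step 25: x=[0.3845] v=[-1.2451]
Step 26: x=[0.2210] v=[-1.0898]
Step 27: x=[0.0824] v=[-0.9240]
Step 28: x=[-0.0300] v=[-0.7493]
Step 29: x=[-0.1151] v=[-0.5674]
Step 30: x=[-0.1721] v=[-0.3800]
Step 31: x=[-0.2004] v=[-0.1889]
Step 32: x=[-0.1998] v=[0.0040]
First v>=0 after going negative at step 32, time=4.8000

Answer: 4.8000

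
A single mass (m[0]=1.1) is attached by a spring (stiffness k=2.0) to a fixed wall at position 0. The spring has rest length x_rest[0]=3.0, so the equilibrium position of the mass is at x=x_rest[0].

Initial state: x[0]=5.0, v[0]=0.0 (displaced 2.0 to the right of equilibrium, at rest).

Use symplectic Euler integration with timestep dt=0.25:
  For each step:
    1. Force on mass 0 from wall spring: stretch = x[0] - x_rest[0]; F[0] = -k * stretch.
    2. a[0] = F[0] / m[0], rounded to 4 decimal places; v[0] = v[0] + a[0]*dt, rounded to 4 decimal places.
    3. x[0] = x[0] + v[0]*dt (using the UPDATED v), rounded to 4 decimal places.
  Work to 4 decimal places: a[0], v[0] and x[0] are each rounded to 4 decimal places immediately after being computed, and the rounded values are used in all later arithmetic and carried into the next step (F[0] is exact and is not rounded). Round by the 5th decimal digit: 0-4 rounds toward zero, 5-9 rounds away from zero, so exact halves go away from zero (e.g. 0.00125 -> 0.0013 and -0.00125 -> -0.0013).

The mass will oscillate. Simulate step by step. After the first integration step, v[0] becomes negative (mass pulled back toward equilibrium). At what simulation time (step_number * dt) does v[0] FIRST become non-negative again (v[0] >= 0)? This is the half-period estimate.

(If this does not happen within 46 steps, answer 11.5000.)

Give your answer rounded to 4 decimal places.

Step 0: x=[5.0000] v=[0.0000]
Step 1: x=[4.7727] v=[-0.9091]
Step 2: x=[4.3440] v=[-1.7149]
Step 3: x=[3.7626] v=[-2.3258]
Step 4: x=[3.0945] v=[-2.6724]
Step 5: x=[2.4157] v=[-2.7154]
Step 6: x=[1.8033] v=[-2.4498]
Step 7: x=[1.3268] v=[-1.9059]
Step 8: x=[1.0405] v=[-1.1454]
Step 9: x=[0.9768] v=[-0.2547]
Step 10: x=[1.1430] v=[0.6649]
First v>=0 after going negative at step 10, time=2.5000

Answer: 2.5000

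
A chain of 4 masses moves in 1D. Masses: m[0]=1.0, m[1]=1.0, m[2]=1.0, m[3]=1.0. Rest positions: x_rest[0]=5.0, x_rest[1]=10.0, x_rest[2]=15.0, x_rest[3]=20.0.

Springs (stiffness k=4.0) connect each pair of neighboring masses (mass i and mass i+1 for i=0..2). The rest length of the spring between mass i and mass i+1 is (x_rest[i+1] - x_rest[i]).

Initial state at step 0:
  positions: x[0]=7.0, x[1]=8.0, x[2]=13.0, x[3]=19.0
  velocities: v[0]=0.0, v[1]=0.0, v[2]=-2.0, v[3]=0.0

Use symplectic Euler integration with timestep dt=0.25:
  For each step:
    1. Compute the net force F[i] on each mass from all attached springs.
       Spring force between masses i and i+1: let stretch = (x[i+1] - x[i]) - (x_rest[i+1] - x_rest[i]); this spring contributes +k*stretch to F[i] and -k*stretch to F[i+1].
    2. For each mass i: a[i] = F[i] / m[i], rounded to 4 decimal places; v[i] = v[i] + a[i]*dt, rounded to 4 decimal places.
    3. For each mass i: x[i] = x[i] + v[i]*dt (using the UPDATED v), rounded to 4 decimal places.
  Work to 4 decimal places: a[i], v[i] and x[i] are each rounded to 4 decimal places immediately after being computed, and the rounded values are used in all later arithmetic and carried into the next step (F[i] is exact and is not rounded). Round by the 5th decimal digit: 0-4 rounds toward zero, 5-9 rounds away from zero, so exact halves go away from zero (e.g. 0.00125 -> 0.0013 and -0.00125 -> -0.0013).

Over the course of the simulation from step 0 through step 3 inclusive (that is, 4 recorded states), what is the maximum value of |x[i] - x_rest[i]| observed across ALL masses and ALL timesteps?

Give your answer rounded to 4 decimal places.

Answer: 2.2969

Derivation:
Step 0: x=[7.0000 8.0000 13.0000 19.0000] v=[0.0000 0.0000 -2.0000 0.0000]
Step 1: x=[6.0000 9.0000 12.7500 18.7500] v=[-4.0000 4.0000 -1.0000 -1.0000]
Step 2: x=[4.5000 10.1875 13.0625 18.2500] v=[-6.0000 4.7500 1.2500 -2.0000]
Step 3: x=[3.1719 10.6719 13.9531 17.7031] v=[-5.3125 1.9375 3.5625 -2.1875]
Max displacement = 2.2969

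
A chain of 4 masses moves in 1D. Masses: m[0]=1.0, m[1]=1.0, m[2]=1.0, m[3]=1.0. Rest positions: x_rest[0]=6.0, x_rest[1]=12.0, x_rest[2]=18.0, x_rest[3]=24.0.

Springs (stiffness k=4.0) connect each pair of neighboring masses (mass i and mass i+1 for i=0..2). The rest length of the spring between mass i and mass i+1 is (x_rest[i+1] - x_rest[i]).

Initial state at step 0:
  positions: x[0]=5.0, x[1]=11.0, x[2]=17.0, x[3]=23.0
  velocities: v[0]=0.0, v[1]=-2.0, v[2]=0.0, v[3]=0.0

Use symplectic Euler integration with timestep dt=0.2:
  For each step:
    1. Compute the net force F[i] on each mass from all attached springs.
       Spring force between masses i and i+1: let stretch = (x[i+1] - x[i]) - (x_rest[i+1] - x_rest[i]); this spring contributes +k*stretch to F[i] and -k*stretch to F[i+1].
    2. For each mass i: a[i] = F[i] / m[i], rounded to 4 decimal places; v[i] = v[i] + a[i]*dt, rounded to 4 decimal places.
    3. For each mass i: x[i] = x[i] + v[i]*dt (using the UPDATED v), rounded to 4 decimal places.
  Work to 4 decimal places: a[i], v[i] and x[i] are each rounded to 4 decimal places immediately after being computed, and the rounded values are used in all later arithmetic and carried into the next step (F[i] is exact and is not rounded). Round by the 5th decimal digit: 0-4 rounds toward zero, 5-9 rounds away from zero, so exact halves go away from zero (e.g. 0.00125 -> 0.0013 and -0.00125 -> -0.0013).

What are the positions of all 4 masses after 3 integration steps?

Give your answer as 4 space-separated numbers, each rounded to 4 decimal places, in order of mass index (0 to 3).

Answer: 4.7747 10.2506 16.7850 22.9898

Derivation:
Step 0: x=[5.0000 11.0000 17.0000 23.0000] v=[0.0000 -2.0000 0.0000 0.0000]
Step 1: x=[5.0000 10.6000 17.0000 23.0000] v=[0.0000 -2.0000 0.0000 0.0000]
Step 2: x=[4.9360 10.3280 16.9360 23.0000] v=[-0.3200 -1.3600 -0.3200 0.0000]
Step 3: x=[4.7747 10.2506 16.7850 22.9898] v=[-0.8064 -0.3872 -0.7552 -0.0512]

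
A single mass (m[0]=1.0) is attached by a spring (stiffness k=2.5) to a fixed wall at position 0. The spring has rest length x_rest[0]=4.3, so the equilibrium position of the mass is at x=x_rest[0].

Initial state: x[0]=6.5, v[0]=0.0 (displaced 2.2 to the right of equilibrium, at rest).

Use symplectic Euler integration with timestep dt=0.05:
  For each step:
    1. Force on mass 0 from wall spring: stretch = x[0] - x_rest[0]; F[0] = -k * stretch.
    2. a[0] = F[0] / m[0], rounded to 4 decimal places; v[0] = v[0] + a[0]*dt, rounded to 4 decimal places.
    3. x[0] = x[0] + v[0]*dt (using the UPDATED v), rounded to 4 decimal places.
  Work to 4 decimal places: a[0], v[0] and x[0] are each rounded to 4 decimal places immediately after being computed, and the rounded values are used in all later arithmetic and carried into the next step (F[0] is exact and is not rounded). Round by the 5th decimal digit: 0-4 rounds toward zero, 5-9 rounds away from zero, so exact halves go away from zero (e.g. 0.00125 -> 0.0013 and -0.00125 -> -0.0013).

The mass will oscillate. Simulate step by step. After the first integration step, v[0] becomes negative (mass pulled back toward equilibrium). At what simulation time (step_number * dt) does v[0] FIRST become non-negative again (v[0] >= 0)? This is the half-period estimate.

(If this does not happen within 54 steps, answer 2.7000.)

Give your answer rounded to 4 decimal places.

Answer: 2.0000

Derivation:
Step 0: x=[6.5000] v=[0.0000]
Step 1: x=[6.4863] v=[-0.2750]
Step 2: x=[6.4589] v=[-0.5483]
Step 3: x=[6.4180] v=[-0.8182]
Step 4: x=[6.3639] v=[-1.0830]
Step 5: x=[6.2969] v=[-1.3410]
Step 6: x=[6.2174] v=[-1.5906]
Step 7: x=[6.1259] v=[-1.8303]
Step 8: x=[6.0230] v=[-2.0585]
Step 9: x=[5.9093] v=[-2.2739]
Step 10: x=[5.7855] v=[-2.4751]
Step 11: x=[5.6525] v=[-2.6608]
Step 12: x=[5.5110] v=[-2.8299]
Step 13: x=[5.3619] v=[-2.9813]
Step 14: x=[5.2062] v=[-3.1140]
Step 15: x=[5.0448] v=[-3.2273]
Step 16: x=[4.8788] v=[-3.3204]
Step 17: x=[4.7092] v=[-3.3928]
Step 18: x=[4.5370] v=[-3.4440]
Step 19: x=[4.3633] v=[-3.4736]
Step 20: x=[4.1892] v=[-3.4815]
Step 21: x=[4.0158] v=[-3.4677]
Step 22: x=[3.8442] v=[-3.4322]
Step 23: x=[3.6754] v=[-3.3752]
Step 24: x=[3.5105] v=[-3.2971]
Step 25: x=[3.3506] v=[-3.1984]
Step 26: x=[3.1966] v=[-3.0797]
Step 27: x=[3.0495] v=[-2.9418]
Step 28: x=[2.9102] v=[-2.7855]
Step 29: x=[2.7796] v=[-2.6118]
Step 30: x=[2.6585] v=[-2.4218]
Step 31: x=[2.5477] v=[-2.2166]
Step 32: x=[2.4478] v=[-1.9976]
Step 33: x=[2.3595] v=[-1.7661]
Step 34: x=[2.2833] v=[-1.5235]
Step 35: x=[2.2197] v=[-1.2714]
Step 36: x=[2.1691] v=[-1.0114]
Step 37: x=[2.1319] v=[-0.7450]
Step 38: x=[2.1082] v=[-0.4740]
Step 39: x=[2.0982] v=[-0.2000]
Step 40: x=[2.1020] v=[0.0752]
First v>=0 after going negative at step 40, time=2.0000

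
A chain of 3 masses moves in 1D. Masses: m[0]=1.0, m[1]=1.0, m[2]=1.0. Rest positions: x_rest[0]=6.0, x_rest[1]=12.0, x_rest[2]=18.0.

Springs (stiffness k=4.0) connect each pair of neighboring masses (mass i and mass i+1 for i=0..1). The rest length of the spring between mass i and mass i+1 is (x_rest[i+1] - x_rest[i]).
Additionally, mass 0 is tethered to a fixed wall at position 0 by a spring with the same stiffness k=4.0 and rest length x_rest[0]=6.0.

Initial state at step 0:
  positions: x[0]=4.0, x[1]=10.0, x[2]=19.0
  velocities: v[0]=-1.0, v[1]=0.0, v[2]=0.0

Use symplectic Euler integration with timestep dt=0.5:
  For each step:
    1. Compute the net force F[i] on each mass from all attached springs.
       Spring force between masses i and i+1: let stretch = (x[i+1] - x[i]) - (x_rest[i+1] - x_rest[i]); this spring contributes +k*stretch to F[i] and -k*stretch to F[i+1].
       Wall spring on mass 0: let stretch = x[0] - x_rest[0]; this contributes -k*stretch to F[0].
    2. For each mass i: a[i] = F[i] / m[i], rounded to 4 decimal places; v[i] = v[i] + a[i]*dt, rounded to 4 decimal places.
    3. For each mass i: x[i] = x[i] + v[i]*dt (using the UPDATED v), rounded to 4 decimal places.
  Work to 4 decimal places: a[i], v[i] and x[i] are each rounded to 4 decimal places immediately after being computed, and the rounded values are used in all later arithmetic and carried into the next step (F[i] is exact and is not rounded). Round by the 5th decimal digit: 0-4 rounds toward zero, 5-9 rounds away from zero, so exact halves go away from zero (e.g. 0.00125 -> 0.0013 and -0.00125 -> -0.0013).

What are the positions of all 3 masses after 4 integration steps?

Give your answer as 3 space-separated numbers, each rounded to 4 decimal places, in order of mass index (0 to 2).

Step 0: x=[4.0000 10.0000 19.0000] v=[-1.0000 0.0000 0.0000]
Step 1: x=[5.5000 13.0000 16.0000] v=[3.0000 6.0000 -6.0000]
Step 2: x=[9.0000 11.5000 16.0000] v=[7.0000 -3.0000 0.0000]
Step 3: x=[6.0000 12.0000 17.5000] v=[-6.0000 1.0000 3.0000]
Step 4: x=[3.0000 12.0000 19.5000] v=[-6.0000 0.0000 4.0000]

Answer: 3.0000 12.0000 19.5000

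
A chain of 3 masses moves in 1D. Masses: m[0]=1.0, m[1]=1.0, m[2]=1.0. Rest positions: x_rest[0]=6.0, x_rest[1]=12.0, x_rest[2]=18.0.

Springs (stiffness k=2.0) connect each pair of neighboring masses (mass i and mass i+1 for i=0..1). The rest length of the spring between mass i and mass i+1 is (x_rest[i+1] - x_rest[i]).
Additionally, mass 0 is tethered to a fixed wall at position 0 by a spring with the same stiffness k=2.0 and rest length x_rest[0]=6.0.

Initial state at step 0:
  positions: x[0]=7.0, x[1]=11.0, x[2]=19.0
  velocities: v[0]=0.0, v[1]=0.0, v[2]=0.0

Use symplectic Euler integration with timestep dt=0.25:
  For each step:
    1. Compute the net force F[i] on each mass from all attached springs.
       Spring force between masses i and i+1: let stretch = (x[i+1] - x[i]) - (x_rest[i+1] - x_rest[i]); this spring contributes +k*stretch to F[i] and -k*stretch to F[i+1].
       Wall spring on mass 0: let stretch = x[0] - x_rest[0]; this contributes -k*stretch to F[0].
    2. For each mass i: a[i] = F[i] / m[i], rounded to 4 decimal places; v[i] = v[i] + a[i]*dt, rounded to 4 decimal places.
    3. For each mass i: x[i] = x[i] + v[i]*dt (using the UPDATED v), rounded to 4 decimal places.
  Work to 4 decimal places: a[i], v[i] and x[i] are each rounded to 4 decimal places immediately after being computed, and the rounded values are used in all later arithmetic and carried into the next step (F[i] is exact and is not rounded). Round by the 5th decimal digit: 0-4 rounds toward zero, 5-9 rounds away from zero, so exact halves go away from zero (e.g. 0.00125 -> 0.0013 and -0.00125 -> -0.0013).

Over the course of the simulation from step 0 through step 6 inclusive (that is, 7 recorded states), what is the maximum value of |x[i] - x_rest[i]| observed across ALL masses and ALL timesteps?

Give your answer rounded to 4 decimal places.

Answer: 1.4943

Derivation:
Step 0: x=[7.0000 11.0000 19.0000] v=[0.0000 0.0000 0.0000]
Step 1: x=[6.6250 11.5000 18.7500] v=[-1.5000 2.0000 -1.0000]
Step 2: x=[6.0313 12.2969 18.3438] v=[-2.3750 3.1875 -1.6250]
Step 3: x=[5.4668 13.0665 17.9317] v=[-2.2579 3.0782 -1.6485]
Step 4: x=[5.1689 13.4943 17.6614] v=[-1.1915 1.7110 -1.0811]
Step 5: x=[5.2656 13.4023 17.6202] v=[0.3868 -0.3682 -0.1647]
Step 6: x=[5.7212 12.8204 17.8018] v=[1.8224 -2.3276 0.7264]
Max displacement = 1.4943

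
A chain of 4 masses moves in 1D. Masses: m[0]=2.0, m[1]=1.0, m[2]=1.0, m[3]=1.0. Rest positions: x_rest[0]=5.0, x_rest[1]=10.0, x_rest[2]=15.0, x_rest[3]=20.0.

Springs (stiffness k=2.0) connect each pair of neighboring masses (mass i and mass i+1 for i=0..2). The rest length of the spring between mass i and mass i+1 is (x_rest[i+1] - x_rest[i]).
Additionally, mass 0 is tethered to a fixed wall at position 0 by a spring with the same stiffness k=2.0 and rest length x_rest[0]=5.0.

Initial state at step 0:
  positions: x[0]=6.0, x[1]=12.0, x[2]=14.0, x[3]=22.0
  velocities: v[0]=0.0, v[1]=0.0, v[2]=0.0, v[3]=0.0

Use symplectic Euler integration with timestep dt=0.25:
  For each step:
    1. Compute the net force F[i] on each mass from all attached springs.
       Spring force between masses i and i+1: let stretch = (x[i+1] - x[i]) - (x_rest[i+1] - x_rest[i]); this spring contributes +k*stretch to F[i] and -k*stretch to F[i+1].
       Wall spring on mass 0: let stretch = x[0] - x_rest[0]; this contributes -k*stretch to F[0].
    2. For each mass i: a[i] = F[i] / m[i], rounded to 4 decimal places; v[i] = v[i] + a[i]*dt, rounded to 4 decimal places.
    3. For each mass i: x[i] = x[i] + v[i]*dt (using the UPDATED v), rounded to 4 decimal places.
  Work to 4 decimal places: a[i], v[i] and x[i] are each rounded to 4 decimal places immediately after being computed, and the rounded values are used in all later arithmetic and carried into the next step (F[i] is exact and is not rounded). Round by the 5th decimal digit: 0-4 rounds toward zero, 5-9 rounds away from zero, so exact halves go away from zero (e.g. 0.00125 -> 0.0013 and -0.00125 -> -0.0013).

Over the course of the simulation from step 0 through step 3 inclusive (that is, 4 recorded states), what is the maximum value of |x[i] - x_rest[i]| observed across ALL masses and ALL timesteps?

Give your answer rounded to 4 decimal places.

Step 0: x=[6.0000 12.0000 14.0000 22.0000] v=[0.0000 0.0000 0.0000 0.0000]
Step 1: x=[6.0000 11.5000 14.7500 21.6250] v=[0.0000 -2.0000 3.0000 -1.5000]
Step 2: x=[5.9688 10.7188 15.9531 21.0156] v=[-0.1250 -3.1250 4.8125 -2.4375]
Step 3: x=[5.8614 9.9981 17.1348 20.3984] v=[-0.4297 -2.8829 4.7266 -2.4688]
Max displacement = 2.1348

Answer: 2.1348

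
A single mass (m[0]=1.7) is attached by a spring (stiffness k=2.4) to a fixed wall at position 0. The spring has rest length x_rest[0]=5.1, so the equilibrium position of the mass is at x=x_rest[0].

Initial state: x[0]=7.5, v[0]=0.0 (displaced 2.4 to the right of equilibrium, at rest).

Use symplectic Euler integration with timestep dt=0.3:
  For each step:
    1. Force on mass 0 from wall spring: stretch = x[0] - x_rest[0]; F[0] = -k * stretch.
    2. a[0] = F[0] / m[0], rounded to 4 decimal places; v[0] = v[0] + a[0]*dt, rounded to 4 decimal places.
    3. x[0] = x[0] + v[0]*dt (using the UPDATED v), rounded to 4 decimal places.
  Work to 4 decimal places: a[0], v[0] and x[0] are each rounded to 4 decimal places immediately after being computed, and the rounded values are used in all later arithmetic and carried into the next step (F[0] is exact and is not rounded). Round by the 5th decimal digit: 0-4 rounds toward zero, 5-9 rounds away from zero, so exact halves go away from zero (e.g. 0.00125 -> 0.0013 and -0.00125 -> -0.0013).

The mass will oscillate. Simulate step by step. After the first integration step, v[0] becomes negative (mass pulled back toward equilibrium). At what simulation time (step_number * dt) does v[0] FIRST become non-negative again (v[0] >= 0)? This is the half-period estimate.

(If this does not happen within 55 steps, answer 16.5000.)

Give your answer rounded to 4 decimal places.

Step 0: x=[7.5000] v=[0.0000]
Step 1: x=[7.1951] v=[-1.0165]
Step 2: x=[6.6240] v=[-1.9038]
Step 3: x=[5.8592] v=[-2.5493]
Step 4: x=[4.9980] v=[-2.8708]
Step 5: x=[4.1497] v=[-2.8276]
Step 6: x=[3.4222] v=[-2.4251]
Step 7: x=[2.9079] v=[-1.7145]
Step 8: x=[2.6721] v=[-0.7861]
Step 9: x=[2.7448] v=[0.2422]
First v>=0 after going negative at step 9, time=2.7000

Answer: 2.7000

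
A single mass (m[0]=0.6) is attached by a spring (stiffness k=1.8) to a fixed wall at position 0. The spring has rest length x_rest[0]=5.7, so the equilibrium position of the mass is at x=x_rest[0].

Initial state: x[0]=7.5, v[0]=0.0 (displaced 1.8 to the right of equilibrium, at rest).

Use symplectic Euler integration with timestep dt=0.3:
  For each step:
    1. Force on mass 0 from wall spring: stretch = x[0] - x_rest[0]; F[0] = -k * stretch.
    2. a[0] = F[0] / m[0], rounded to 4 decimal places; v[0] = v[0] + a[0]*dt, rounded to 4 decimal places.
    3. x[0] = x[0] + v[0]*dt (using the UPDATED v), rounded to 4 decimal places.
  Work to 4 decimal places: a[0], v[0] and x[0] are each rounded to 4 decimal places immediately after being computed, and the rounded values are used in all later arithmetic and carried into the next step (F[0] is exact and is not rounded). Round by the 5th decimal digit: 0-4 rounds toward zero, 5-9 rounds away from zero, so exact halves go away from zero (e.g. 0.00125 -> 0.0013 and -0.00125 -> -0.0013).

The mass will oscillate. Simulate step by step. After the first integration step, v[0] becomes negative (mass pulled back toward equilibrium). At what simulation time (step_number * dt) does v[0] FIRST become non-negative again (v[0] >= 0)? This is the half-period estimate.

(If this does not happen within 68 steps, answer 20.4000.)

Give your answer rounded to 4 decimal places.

Answer: 1.8000

Derivation:
Step 0: x=[7.5000] v=[0.0000]
Step 1: x=[7.0140] v=[-1.6200]
Step 2: x=[6.1732] v=[-2.8026]
Step 3: x=[5.2047] v=[-3.2285]
Step 4: x=[4.3699] v=[-2.7827]
Step 5: x=[3.8942] v=[-1.5856]
Step 6: x=[3.9061] v=[0.0396]
First v>=0 after going negative at step 6, time=1.8000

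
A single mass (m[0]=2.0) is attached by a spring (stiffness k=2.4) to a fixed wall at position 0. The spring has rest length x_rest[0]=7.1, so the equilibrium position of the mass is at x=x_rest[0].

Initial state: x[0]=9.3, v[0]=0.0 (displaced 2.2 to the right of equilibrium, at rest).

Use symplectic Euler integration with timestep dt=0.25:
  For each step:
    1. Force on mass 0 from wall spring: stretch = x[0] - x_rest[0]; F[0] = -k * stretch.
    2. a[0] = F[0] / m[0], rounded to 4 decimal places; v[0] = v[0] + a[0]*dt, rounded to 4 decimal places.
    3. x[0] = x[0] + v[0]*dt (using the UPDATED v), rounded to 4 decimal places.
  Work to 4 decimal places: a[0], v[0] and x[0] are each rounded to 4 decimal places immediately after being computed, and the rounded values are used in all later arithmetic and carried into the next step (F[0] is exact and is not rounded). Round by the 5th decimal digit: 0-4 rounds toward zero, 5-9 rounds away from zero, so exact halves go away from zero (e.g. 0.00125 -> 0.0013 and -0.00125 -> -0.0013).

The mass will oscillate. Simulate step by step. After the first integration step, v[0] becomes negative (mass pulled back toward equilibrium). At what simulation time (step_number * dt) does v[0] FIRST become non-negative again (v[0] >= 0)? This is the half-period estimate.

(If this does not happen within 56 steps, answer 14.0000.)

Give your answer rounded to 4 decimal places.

Answer: 3.0000

Derivation:
Step 0: x=[9.3000] v=[0.0000]
Step 1: x=[9.1350] v=[-0.6600]
Step 2: x=[8.8174] v=[-1.2705]
Step 3: x=[8.3710] v=[-1.7857]
Step 4: x=[7.8293] v=[-2.1670]
Step 5: x=[7.2329] v=[-2.3858]
Step 6: x=[6.6265] v=[-2.4257]
Step 7: x=[6.0556] v=[-2.2837]
Step 8: x=[5.5630] v=[-1.9704]
Step 9: x=[5.1857] v=[-1.5093]
Step 10: x=[4.9520] v=[-0.9350]
Step 11: x=[4.8794] v=[-0.2906]
Step 12: x=[4.9733] v=[0.3756]
First v>=0 after going negative at step 12, time=3.0000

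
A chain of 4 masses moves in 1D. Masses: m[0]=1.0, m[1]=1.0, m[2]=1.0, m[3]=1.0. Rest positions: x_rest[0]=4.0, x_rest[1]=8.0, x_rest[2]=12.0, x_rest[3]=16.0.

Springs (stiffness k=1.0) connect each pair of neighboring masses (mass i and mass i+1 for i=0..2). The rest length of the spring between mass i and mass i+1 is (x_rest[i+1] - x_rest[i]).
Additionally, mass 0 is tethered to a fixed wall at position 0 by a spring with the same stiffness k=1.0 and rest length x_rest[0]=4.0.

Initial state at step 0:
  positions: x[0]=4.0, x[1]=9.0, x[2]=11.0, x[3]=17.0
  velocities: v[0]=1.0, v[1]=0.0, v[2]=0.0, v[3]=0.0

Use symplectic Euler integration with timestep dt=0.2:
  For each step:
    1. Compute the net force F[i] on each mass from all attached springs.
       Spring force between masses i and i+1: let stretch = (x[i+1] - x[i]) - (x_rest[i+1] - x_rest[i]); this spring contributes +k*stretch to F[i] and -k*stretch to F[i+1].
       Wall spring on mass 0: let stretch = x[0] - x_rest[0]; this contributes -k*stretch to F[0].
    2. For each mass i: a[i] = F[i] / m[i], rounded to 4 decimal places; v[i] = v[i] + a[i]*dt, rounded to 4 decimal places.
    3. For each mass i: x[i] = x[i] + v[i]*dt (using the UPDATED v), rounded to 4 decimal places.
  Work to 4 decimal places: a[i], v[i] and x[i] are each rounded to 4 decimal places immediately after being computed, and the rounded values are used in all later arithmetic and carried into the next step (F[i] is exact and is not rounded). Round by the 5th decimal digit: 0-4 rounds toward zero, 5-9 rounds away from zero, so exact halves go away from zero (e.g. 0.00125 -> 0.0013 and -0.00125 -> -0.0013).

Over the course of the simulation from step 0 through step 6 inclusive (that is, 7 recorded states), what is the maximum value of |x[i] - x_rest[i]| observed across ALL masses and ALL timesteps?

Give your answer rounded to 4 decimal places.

Step 0: x=[4.0000 9.0000 11.0000 17.0000] v=[1.0000 0.0000 0.0000 0.0000]
Step 1: x=[4.2400 8.8800 11.1600 16.9200] v=[1.2000 -0.6000 0.8000 -0.4000]
Step 2: x=[4.4960 8.6656 11.4592 16.7696] v=[1.2800 -1.0720 1.4960 -0.7520]
Step 3: x=[4.7389 8.3962 11.8591 16.5668] v=[1.2147 -1.3472 1.9994 -1.0141]
Step 4: x=[4.9386 8.1190 12.3088 16.3357] v=[0.9984 -1.3861 2.2484 -1.1556]
Step 5: x=[5.0680 7.8822 12.7520 16.1035] v=[0.6468 -1.1842 2.2158 -1.1610]
Step 6: x=[5.1072 7.7276 13.1344 15.8972] v=[0.1960 -0.7731 1.9121 -1.0313]
Max displacement = 1.1344

Answer: 1.1344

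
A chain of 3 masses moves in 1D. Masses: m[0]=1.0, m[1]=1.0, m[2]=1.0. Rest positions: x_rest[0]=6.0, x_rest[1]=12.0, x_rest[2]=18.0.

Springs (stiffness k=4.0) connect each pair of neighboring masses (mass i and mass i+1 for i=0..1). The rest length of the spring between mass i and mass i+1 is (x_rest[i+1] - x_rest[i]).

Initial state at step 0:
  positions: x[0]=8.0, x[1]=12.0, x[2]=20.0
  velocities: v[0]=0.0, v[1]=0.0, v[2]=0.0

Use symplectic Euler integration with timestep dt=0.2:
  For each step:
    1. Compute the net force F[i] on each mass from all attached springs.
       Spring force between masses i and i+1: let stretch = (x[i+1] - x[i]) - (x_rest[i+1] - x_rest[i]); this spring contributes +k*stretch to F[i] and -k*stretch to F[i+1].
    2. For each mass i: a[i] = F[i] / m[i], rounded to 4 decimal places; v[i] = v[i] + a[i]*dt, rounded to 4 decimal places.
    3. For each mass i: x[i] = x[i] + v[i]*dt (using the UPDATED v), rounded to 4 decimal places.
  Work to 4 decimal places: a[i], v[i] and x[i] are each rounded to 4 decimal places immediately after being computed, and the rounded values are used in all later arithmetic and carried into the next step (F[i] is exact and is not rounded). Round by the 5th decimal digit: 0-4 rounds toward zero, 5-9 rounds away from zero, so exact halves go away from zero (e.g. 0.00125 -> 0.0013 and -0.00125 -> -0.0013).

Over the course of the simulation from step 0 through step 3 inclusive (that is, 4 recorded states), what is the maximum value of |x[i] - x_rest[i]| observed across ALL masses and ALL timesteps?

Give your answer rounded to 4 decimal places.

Answer: 2.4515

Derivation:
Step 0: x=[8.0000 12.0000 20.0000] v=[0.0000 0.0000 0.0000]
Step 1: x=[7.6800 12.6400 19.6800] v=[-1.6000 3.2000 -1.6000]
Step 2: x=[7.1936 13.6128 19.1936] v=[-2.4320 4.8640 -2.4320]
Step 3: x=[6.7743 14.4515 18.7743] v=[-2.0966 4.1933 -2.0966]
Max displacement = 2.4515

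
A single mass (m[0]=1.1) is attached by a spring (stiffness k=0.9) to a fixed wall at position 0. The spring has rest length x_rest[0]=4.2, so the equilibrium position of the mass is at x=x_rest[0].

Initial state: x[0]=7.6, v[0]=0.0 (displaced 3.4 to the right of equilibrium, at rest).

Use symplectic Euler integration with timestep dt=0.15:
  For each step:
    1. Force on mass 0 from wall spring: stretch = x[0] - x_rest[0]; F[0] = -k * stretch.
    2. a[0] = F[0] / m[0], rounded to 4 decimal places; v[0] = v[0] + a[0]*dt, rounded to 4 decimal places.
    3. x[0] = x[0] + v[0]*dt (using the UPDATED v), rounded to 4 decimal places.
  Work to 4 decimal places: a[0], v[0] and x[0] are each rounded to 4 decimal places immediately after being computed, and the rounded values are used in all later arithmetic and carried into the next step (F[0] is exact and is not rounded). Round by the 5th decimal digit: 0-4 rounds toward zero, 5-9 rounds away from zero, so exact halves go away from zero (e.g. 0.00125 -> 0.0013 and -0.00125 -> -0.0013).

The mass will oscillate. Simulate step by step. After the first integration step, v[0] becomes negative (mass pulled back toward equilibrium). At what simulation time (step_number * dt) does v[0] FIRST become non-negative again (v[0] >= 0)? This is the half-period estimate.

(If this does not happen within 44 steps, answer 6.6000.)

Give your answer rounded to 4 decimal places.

Answer: 3.6000

Derivation:
Step 0: x=[7.6000] v=[0.0000]
Step 1: x=[7.5374] v=[-0.4173]
Step 2: x=[7.4134] v=[-0.8269]
Step 3: x=[7.2302] v=[-1.2213]
Step 4: x=[6.9912] v=[-1.5932]
Step 5: x=[6.7008] v=[-1.9358]
Step 6: x=[6.3644] v=[-2.2427]
Step 7: x=[5.9882] v=[-2.5083]
Step 8: x=[5.5790] v=[-2.7278]
Step 9: x=[5.1445] v=[-2.8970]
Step 10: x=[4.6926] v=[-3.0129]
Step 11: x=[4.2316] v=[-3.0734]
Step 12: x=[3.7700] v=[-3.0773]
Step 13: x=[3.3163] v=[-3.0245]
Step 14: x=[2.8789] v=[-2.9161]
Step 15: x=[2.4658] v=[-2.7540]
Step 16: x=[2.0846] v=[-2.5412]
Step 17: x=[1.7424] v=[-2.2816]
Step 18: x=[1.4454] v=[-1.9800]
Step 19: x=[1.1991] v=[-1.6419]
Step 20: x=[1.0081] v=[-1.2736]
Step 21: x=[0.8758] v=[-0.8819]
Step 22: x=[0.8047] v=[-0.4739]
Step 23: x=[0.7961] v=[-0.0572]
Step 24: x=[0.8502] v=[0.3606]
First v>=0 after going negative at step 24, time=3.6000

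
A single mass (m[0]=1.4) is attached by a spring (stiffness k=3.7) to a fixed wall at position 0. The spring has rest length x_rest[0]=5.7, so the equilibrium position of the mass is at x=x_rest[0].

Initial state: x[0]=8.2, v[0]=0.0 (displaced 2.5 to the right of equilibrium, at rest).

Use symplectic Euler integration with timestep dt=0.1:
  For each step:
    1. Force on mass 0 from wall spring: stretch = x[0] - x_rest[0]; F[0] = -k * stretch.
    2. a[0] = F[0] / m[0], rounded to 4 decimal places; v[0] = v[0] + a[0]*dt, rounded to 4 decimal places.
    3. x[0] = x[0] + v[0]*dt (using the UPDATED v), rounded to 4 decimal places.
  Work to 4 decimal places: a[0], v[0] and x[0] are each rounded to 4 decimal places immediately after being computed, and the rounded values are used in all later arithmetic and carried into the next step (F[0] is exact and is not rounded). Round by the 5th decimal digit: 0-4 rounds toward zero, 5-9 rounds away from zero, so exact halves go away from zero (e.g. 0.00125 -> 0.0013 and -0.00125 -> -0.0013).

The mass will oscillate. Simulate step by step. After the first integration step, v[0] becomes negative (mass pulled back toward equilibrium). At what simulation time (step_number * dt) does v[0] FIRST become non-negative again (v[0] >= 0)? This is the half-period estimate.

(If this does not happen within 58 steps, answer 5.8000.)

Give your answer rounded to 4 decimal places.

Step 0: x=[8.2000] v=[0.0000]
Step 1: x=[8.1339] v=[-0.6607]
Step 2: x=[8.0035] v=[-1.3040]
Step 3: x=[7.8122] v=[-1.9128]
Step 4: x=[7.5651] v=[-2.4710]
Step 5: x=[7.2687] v=[-2.9639]
Step 6: x=[6.9309] v=[-3.3785]
Step 7: x=[6.5605] v=[-3.7038]
Step 8: x=[6.1674] v=[-3.9312]
Step 9: x=[5.7619] v=[-4.0547]
Step 10: x=[5.3548] v=[-4.0711]
Step 11: x=[4.9568] v=[-3.9799]
Step 12: x=[4.5785] v=[-3.7835]
Step 13: x=[4.2298] v=[-3.4871]
Step 14: x=[3.9199] v=[-3.0986]
Step 15: x=[3.6571] v=[-2.6281]
Step 16: x=[3.4483] v=[-2.0882]
Step 17: x=[3.2990] v=[-1.4931]
Step 18: x=[3.2131] v=[-0.8586]
Step 19: x=[3.1930] v=[-0.2014]
Step 20: x=[3.2391] v=[0.4612]
First v>=0 after going negative at step 20, time=2.0000

Answer: 2.0000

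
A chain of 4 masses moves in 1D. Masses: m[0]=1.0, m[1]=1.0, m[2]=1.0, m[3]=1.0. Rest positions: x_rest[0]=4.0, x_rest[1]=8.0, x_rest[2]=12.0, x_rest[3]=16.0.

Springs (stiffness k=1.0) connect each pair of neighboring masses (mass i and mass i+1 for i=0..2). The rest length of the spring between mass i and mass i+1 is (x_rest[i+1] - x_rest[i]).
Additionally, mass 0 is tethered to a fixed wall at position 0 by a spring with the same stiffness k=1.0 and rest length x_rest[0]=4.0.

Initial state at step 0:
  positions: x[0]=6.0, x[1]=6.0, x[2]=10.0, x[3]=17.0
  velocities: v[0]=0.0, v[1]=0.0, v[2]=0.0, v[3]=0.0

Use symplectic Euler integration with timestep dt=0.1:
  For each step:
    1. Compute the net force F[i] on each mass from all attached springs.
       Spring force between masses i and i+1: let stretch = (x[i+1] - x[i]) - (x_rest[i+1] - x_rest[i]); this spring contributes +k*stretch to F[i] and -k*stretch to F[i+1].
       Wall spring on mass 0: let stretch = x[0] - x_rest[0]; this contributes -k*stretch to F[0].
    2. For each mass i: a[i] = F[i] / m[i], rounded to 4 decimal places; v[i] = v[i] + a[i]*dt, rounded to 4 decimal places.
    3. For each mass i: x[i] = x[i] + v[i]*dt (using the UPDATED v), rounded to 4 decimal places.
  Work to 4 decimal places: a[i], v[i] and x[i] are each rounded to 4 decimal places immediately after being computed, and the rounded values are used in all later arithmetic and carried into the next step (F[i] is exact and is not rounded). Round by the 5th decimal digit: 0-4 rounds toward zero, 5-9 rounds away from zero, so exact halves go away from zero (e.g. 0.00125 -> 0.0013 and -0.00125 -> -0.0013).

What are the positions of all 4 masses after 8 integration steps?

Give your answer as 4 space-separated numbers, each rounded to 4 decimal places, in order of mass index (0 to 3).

Answer: 4.1567 7.2237 10.9774 16.0410

Derivation:
Step 0: x=[6.0000 6.0000 10.0000 17.0000] v=[0.0000 0.0000 0.0000 0.0000]
Step 1: x=[5.9400 6.0400 10.0300 16.9700] v=[-0.6000 0.4000 0.3000 -0.3000]
Step 2: x=[5.8216 6.1189 10.0895 16.9106] v=[-1.1840 0.7890 0.5950 -0.5940]
Step 3: x=[5.6480 6.2345 10.1775 16.8230] v=[-1.7364 1.1563 0.8801 -0.8761]
Step 4: x=[5.4237 6.3837 10.2925 16.7089] v=[-2.2426 1.4920 1.1504 -1.1407]
Step 5: x=[5.1548 6.5624 10.4326 16.5707] v=[-2.6890 1.7869 1.4012 -1.3823]
Step 6: x=[4.8484 6.7657 10.5954 16.4111] v=[-3.0637 2.0332 1.6280 -1.5961]
Step 7: x=[4.5127 6.9881 10.7781 16.2333] v=[-3.3568 2.2244 1.8266 -1.7777]
Step 8: x=[4.1567 7.2237 10.9774 16.0410] v=[-3.5605 2.3559 1.9931 -1.9232]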